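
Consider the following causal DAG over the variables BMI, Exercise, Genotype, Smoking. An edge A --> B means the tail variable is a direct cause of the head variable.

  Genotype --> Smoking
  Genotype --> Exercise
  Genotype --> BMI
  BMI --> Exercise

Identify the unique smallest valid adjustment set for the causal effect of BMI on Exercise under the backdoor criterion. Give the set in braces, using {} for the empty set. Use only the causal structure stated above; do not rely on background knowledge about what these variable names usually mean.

{Genotype}

Variables eligible for adjustment (non-descendants of BMI, excluding BMI and Exercise): {Genotype, Smoking}.
Backdoor paths from BMI to Exercise:
  P1: BMI <- Genotype -> Exercise
The empty set is not sufficient: P1 (BMI <- Genotype -> Exercise) has no collider blocking it and no conditioned non-collider, so it is open.
Try {Genotype}:
  P1: blocked at fork node Genotype ∈ conditioning set.
{Genotype} contains no descendant of BMI and blocks every backdoor path.
No other singleton works — e.g. {Smoking} leaves P1 open — so {Genotype} is the unique smallest valid adjustment set.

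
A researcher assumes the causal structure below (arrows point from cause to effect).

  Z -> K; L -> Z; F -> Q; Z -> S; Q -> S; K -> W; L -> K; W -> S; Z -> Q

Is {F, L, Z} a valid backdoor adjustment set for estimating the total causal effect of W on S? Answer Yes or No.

Yes

Backdoor paths from W to S (paths whose first edge points into W):
  P1: W <- K <- L -> Z -> Q -> S
  P2: W <- K <- L -> Z -> S
  P3: W <- K <- Z -> Q -> S
  P4: W <- K <- Z -> S
Condition 1 (no descendant of W in the set): holds — descendants of W are {S}; none are in {F, L, Z}.
Condition 2 (every backdoor path blocked by {F, L, Z}):
  P1: blocked at fork node L ∈ conditioning set.
  P2: blocked at fork node L ∈ conditioning set.
  P3: blocked at fork node Z ∈ conditioning set.
  P4: blocked at fork node Z ∈ conditioning set.
{F, L, Z} satisfies the backdoor criterion.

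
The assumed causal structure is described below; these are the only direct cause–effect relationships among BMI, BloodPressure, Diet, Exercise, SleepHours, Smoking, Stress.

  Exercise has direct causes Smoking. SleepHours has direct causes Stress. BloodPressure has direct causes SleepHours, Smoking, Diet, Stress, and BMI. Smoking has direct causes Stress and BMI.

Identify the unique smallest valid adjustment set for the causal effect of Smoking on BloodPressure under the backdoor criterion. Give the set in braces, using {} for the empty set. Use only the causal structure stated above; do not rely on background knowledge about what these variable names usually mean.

{BMI, Stress}

Variables eligible for adjustment (non-descendants of Smoking, excluding Smoking and BloodPressure): {BMI, Diet, SleepHours, Stress}.
Backdoor paths from Smoking to BloodPressure:
  P1: Smoking <- BMI -> BloodPressure
  P2: Smoking <- Stress -> SleepHours -> BloodPressure
  P3: Smoking <- Stress -> BloodPressure
The empty set is not sufficient: P1 (Smoking <- BMI -> BloodPressure) has no collider blocking it and no conditioned non-collider, so it is open.
Try {BMI, Stress}:
  P1: blocked at fork node BMI ∈ conditioning set.
  P2: blocked at fork node Stress ∈ conditioning set.
  P3: blocked at fork node Stress ∈ conditioning set.
{BMI, Stress} contains no descendant of Smoking and blocks every backdoor path.
Every element of {BMI, Stress} is needed (dropping BMI leaves P1 open; dropping Stress leaves P2 open), so no proper subset is valid.
Among all size-2 subsets of the eligible variables, only {BMI, Stress} blocks every backdoor path, so it is the unique smallest valid adjustment set.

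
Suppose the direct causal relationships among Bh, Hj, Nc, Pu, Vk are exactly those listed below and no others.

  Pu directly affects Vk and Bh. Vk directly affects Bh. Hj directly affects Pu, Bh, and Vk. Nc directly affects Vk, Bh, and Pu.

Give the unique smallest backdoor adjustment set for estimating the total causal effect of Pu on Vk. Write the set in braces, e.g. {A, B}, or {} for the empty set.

{Hj, Nc}

Variables eligible for adjustment (non-descendants of Pu, excluding Pu and Vk): {Hj, Nc}.
Backdoor paths from Pu to Vk:
  P1: Pu <- Hj -> Vk
  P2: Pu <- Hj -> Bh <- Nc -> Vk
  P3: Pu <- Hj -> Bh <- Vk
  P4: Pu <- Nc -> Vk
  P5: Pu <- Nc -> Bh <- Hj -> Vk
  P6: Pu <- Nc -> Bh <- Vk
The empty set is not sufficient: P1 (Pu <- Hj -> Vk) has no collider blocking it and no conditioned non-collider, so it is open.
Try {Hj, Nc}:
  P1: blocked at fork node Hj ∈ conditioning set.
  P2: blocked at fork node Hj ∈ conditioning set.
  P3: blocked at fork node Hj ∈ conditioning set.
  P4: blocked at fork node Nc ∈ conditioning set.
  P5: blocked at fork node Nc ∈ conditioning set.
  P6: blocked at fork node Nc ∈ conditioning set.
{Hj, Nc} contains no descendant of Pu and blocks every backdoor path.
Every element of {Hj, Nc} is needed (dropping Hj leaves P1 open; dropping Nc leaves P4 open), so no proper subset is valid.
Among all size-2 subsets of the eligible variables, only {Hj, Nc} blocks every backdoor path, so it is the unique smallest valid adjustment set.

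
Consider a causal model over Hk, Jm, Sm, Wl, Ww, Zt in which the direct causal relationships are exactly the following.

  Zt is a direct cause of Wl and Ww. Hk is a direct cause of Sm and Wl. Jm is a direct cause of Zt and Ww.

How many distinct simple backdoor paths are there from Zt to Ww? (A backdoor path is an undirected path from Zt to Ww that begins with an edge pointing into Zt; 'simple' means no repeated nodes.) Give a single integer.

A backdoor path from Zt to Ww is any simple undirected path whose first edge points into Zt (i.e. leaves Zt via a parent).
Parents of Zt: {Jm}.
Enumerating:
  P1: Zt <- Jm -> Ww
That exhausts the simple backdoor paths. Count: 1.

1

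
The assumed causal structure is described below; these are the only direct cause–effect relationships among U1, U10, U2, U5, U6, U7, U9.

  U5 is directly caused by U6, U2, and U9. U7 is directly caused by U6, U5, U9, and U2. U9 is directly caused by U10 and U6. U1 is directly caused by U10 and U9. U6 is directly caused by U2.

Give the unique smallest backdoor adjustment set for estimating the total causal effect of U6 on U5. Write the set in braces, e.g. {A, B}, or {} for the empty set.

Variables eligible for adjustment (non-descendants of U6, excluding U6 and U5): {U10, U2}.
Backdoor paths from U6 to U5:
  P1: U6 <- U2 -> U5
  P2: U6 <- U2 -> U7 <- U9 -> U5
  P3: U6 <- U2 -> U7 <- U5
The empty set is not sufficient: P1 (U6 <- U2 -> U5) has no collider blocking it and no conditioned non-collider, so it is open.
Try {U2}:
  P1: blocked at fork node U2 ∈ conditioning set.
  P2: blocked at fork node U2 ∈ conditioning set.
  P3: blocked at fork node U2 ∈ conditioning set.
{U2} contains no descendant of U6 and blocks every backdoor path.
No other singleton works — e.g. {U10} leaves P1 open — so {U2} is the unique smallest valid adjustment set.

{U2}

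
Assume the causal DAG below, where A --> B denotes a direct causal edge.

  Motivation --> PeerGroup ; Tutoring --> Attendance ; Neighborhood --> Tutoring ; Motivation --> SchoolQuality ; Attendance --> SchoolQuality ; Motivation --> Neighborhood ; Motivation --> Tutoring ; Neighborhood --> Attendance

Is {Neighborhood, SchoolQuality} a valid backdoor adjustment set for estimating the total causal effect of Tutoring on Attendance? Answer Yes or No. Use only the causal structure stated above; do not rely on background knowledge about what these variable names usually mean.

Backdoor paths from Tutoring to Attendance (paths whose first edge points into Tutoring):
  P1: Tutoring <- Motivation -> Neighborhood -> Attendance
  P2: Tutoring <- Motivation -> SchoolQuality <- Attendance
  P3: Tutoring <- Neighborhood <- Motivation -> SchoolQuality <- Attendance
  P4: Tutoring <- Neighborhood -> Attendance
Condition 1 (no descendant of Tutoring in the set): FAILS — SchoolQuality is a descendant of Tutoring.
Condition 2 (every backdoor path blocked by {Neighborhood, SchoolQuality}):
  P1: blocked at chain node Neighborhood ∈ conditioning set.
  P2: open — collider(s) SchoolQuality are conditioned on (or have a conditioned descendant) and no non-collider on the path is in the set.
  P3: blocked at chain node Neighborhood ∈ conditioning set.
  P4: blocked at fork node Neighborhood ∈ conditioning set.
{Neighborhood, SchoolQuality} does not satisfy the backdoor criterion.

No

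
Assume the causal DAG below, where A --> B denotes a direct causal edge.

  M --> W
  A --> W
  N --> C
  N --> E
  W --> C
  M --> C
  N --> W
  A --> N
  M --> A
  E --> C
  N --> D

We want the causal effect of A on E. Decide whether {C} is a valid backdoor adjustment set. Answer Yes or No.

Backdoor paths from A to E (paths whose first edge points into A):
  P1: A <- M -> W <- N -> E
  P2: A <- M -> W <- N -> C <- E
  P3: A <- M -> W -> C <- N -> E
  P4: A <- M -> W -> C <- E
  P5: A <- M -> C <- N -> E
  P6: A <- M -> C <- W <- N -> E
  P7: A <- M -> C <- E
Condition 1 (no descendant of A in the set): FAILS — C is a descendant of A.
Condition 2 (every backdoor path blocked by {C}):
  P1: open — collider(s) W are conditioned on (or have a conditioned descendant) and no non-collider on the path is in the set.
  P2: open — collider(s) W, C are conditioned on (or have a conditioned descendant) and no non-collider on the path is in the set.
  P3: open — collider(s) C are conditioned on (or have a conditioned descendant) and no non-collider on the path is in the set.
  P4: open — collider(s) C are conditioned on (or have a conditioned descendant) and no non-collider on the path is in the set.
  P5: open — collider(s) C are conditioned on (or have a conditioned descendant) and no non-collider on the path is in the set.
  P6: open — collider(s) C are conditioned on (or have a conditioned descendant) and no non-collider on the path is in the set.
  P7: open — collider(s) C are conditioned on (or have a conditioned descendant) and no non-collider on the path is in the set.
{C} does not satisfy the backdoor criterion.

No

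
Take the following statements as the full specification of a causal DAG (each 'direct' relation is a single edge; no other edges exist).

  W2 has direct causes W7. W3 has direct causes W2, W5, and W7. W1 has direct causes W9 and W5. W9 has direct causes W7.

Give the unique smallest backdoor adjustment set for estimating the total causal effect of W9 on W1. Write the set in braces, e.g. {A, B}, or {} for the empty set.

Variables eligible for adjustment (non-descendants of W9, excluding W9 and W1): {W2, W3, W5, W7}.
Backdoor paths from W9 to W1:
  P1: W9 <- W7 -> W2 -> W3 <- W5 -> W1
  P2: W9 <- W7 -> W3 <- W5 -> W1
Each backdoor path contains an unconditioned collider, so every path is already blocked with the empty conditioning set:
  P1: blocked at collider W3 (neither it nor any descendant is in the conditioning set).
  P2: blocked at collider W3 (neither it nor any descendant is in the conditioning set).
The empty set is therefore the unique smallest valid set.

{}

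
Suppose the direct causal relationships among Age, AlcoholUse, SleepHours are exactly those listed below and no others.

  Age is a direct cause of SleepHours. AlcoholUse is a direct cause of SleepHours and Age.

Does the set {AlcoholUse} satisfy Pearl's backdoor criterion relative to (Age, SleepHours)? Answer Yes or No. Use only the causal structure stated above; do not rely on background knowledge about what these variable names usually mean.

Yes

Backdoor paths from Age to SleepHours (paths whose first edge points into Age):
  P1: Age <- AlcoholUse -> SleepHours
Condition 1 (no descendant of Age in the set): holds — descendants of Age are {SleepHours}; none are in {AlcoholUse}.
Condition 2 (every backdoor path blocked by {AlcoholUse}):
  P1: blocked at fork node AlcoholUse ∈ conditioning set.
{AlcoholUse} satisfies the backdoor criterion.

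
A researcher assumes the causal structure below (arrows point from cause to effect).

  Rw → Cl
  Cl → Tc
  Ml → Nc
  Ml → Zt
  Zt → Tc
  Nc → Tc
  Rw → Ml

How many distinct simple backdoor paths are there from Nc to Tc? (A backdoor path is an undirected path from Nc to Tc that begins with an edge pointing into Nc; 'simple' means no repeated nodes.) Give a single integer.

A backdoor path from Nc to Tc is any simple undirected path whose first edge points into Nc (i.e. leaves Nc via a parent).
Parents of Nc: {Ml}.
Enumerating:
  P1: Nc <- Ml <- Rw -> Cl -> Tc
  P2: Nc <- Ml -> Zt -> Tc
That exhausts the simple backdoor paths. Count: 2.

2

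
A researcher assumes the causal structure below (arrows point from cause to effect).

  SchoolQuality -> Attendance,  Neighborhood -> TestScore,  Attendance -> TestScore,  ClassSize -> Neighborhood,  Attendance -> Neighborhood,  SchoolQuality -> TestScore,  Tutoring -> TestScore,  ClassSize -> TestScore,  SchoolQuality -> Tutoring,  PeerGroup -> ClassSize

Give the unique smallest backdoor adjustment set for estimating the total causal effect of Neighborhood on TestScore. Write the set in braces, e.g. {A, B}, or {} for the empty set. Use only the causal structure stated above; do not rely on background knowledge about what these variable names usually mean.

Variables eligible for adjustment (non-descendants of Neighborhood, excluding Neighborhood and TestScore): {Attendance, ClassSize, PeerGroup, SchoolQuality, Tutoring}.
Backdoor paths from Neighborhood to TestScore:
  P1: Neighborhood <- Attendance <- SchoolQuality -> Tutoring -> TestScore
  P2: Neighborhood <- Attendance <- SchoolQuality -> TestScore
  P3: Neighborhood <- Attendance -> TestScore
  P4: Neighborhood <- ClassSize -> TestScore
The empty set is not sufficient: P1 (Neighborhood <- Attendance <- SchoolQuality -> Tutoring -> TestScore) has no collider blocking it and no conditioned non-collider, so it is open.
Try {Attendance, ClassSize}:
  P1: blocked at chain node Attendance ∈ conditioning set.
  P2: blocked at chain node Attendance ∈ conditioning set.
  P3: blocked at fork node Attendance ∈ conditioning set.
  P4: blocked at fork node ClassSize ∈ conditioning set.
{Attendance, ClassSize} contains no descendant of Neighborhood and blocks every backdoor path.
Every element of {Attendance, ClassSize} is needed (dropping Attendance leaves P1 open; dropping ClassSize leaves P4 open), so no proper subset is valid.
Among all size-2 subsets of the eligible variables, only {Attendance, ClassSize} blocks every backdoor path, so it is the unique smallest valid adjustment set.

{Attendance, ClassSize}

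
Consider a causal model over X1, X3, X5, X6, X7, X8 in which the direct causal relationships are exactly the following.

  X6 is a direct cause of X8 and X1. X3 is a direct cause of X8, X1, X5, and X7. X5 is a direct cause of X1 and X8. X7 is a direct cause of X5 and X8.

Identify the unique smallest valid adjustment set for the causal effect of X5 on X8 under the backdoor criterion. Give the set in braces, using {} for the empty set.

Variables eligible for adjustment (non-descendants of X5, excluding X5 and X8): {X3, X6, X7}.
Backdoor paths from X5 to X8:
  P1: X5 <- X3 -> X7 -> X8
  P2: X5 <- X3 -> X8
  P3: X5 <- X3 -> X1 <- X6 -> X8
  P4: X5 <- X7 <- X3 -> X8
  P5: X5 <- X7 <- X3 -> X1 <- X6 -> X8
  P6: X5 <- X7 -> X8
The empty set is not sufficient: P1 (X5 <- X3 -> X7 -> X8) has no collider blocking it and no conditioned non-collider, so it is open.
Try {X3, X7}:
  P1: blocked at fork node X3 ∈ conditioning set.
  P2: blocked at fork node X3 ∈ conditioning set.
  P3: blocked at fork node X3 ∈ conditioning set.
  P4: blocked at chain node X7 ∈ conditioning set.
  P5: blocked at chain node X7 ∈ conditioning set.
  P6: blocked at fork node X7 ∈ conditioning set.
{X3, X7} contains no descendant of X5 and blocks every backdoor path.
Every element of {X3, X7} is needed (dropping X3 leaves P2 open; dropping X7 leaves P6 open), so no proper subset is valid.
Among all size-2 subsets of the eligible variables, only {X3, X7} blocks every backdoor path, so it is the unique smallest valid adjustment set.

{X3, X7}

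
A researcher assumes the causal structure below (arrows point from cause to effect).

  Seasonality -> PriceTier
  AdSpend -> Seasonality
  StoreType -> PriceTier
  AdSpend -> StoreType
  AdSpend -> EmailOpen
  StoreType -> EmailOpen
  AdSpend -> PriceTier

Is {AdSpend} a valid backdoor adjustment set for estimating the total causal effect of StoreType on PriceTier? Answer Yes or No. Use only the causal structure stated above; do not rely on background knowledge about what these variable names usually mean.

Backdoor paths from StoreType to PriceTier (paths whose first edge points into StoreType):
  P1: StoreType <- AdSpend -> Seasonality -> PriceTier
  P2: StoreType <- AdSpend -> PriceTier
Condition 1 (no descendant of StoreType in the set): holds — descendants of StoreType are {EmailOpen, PriceTier}; none are in {AdSpend}.
Condition 2 (every backdoor path blocked by {AdSpend}):
  P1: blocked at fork node AdSpend ∈ conditioning set.
  P2: blocked at fork node AdSpend ∈ conditioning set.
{AdSpend} satisfies the backdoor criterion.

Yes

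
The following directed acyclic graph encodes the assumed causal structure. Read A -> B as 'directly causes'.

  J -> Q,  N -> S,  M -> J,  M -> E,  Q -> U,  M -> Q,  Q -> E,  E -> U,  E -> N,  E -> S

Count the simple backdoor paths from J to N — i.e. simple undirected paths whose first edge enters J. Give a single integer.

A backdoor path from J to N is any simple undirected path whose first edge points into J (i.e. leaves J via a parent).
Parents of J: {M}.
Enumerating:
  P1: J <- M -> Q -> E -> N
  P2: J <- M -> Q -> E -> S <- N
  P3: J <- M -> Q -> U <- E -> N
  P4: J <- M -> Q -> U <- E -> S <- N
  P5: J <- M -> E -> N
  P6: J <- M -> E -> S <- N
That exhausts the simple backdoor paths. Count: 6.

6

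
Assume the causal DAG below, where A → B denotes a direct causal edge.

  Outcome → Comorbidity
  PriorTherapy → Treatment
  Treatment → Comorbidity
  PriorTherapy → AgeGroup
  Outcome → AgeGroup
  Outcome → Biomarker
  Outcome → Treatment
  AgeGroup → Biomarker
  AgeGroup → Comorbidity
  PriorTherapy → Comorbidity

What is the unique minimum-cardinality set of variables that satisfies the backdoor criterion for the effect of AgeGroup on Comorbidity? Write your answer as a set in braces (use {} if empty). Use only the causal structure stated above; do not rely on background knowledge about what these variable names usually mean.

Variables eligible for adjustment (non-descendants of AgeGroup, excluding AgeGroup and Comorbidity): {Outcome, PriorTherapy, Treatment}.
Backdoor paths from AgeGroup to Comorbidity:
  P1: AgeGroup <- PriorTherapy -> Treatment <- Outcome -> Comorbidity
  P2: AgeGroup <- PriorTherapy -> Treatment -> Comorbidity
  P3: AgeGroup <- PriorTherapy -> Comorbidity
  P4: AgeGroup <- Outcome -> Treatment <- PriorTherapy -> Comorbidity
  P5: AgeGroup <- Outcome -> Treatment -> Comorbidity
  P6: AgeGroup <- Outcome -> Comorbidity
The empty set is not sufficient: P2 (AgeGroup <- PriorTherapy -> Treatment -> Comorbidity) has no collider blocking it and no conditioned non-collider, so it is open.
Try {Outcome, PriorTherapy}:
  P1: blocked at fork node PriorTherapy ∈ conditioning set.
  P2: blocked at fork node PriorTherapy ∈ conditioning set.
  P3: blocked at fork node PriorTherapy ∈ conditioning set.
  P4: blocked at fork node Outcome ∈ conditioning set.
  P5: blocked at fork node Outcome ∈ conditioning set.
  P6: blocked at fork node Outcome ∈ conditioning set.
{Outcome, PriorTherapy} contains no descendant of AgeGroup and blocks every backdoor path.
Every element of {Outcome, PriorTherapy} is needed (dropping Outcome leaves P5 open; dropping PriorTherapy leaves P2 open), so no proper subset is valid.
Among all size-2 subsets of the eligible variables, only {Outcome, PriorTherapy} blocks every backdoor path, so it is the unique smallest valid adjustment set.

{Outcome, PriorTherapy}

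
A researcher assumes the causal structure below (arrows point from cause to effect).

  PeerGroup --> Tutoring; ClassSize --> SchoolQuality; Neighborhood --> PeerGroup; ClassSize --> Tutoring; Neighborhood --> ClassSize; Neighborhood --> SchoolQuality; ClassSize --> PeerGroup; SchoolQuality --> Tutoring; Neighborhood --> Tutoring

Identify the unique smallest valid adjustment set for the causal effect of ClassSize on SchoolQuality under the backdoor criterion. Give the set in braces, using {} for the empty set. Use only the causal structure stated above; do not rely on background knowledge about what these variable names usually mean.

{Neighborhood}

Variables eligible for adjustment (non-descendants of ClassSize, excluding ClassSize and SchoolQuality): {Neighborhood}.
Backdoor paths from ClassSize to SchoolQuality:
  P1: ClassSize <- Neighborhood -> SchoolQuality
  P2: ClassSize <- Neighborhood -> PeerGroup -> Tutoring <- SchoolQuality
  P3: ClassSize <- Neighborhood -> Tutoring <- SchoolQuality
The empty set is not sufficient: P1 (ClassSize <- Neighborhood -> SchoolQuality) has no collider blocking it and no conditioned non-collider, so it is open.
Try {Neighborhood}:
  P1: blocked at fork node Neighborhood ∈ conditioning set.
  P2: blocked at fork node Neighborhood ∈ conditioning set.
  P3: blocked at fork node Neighborhood ∈ conditioning set.
{Neighborhood} contains no descendant of ClassSize and blocks every backdoor path.
{Neighborhood} is the unique smallest valid adjustment set.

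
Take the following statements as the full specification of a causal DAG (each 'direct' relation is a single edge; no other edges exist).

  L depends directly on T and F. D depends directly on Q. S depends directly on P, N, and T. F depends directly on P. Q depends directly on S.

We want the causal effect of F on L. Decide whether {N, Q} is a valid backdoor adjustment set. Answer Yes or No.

Backdoor paths from F to L (paths whose first edge points into F):
  P1: F <- P -> S <- T -> L
Condition 1 (no descendant of F in the set): holds — descendants of F are {L}; none are in {N, Q}.
Condition 2 (every backdoor path blocked by {N, Q}):
  P1: open — collider(s) S are conditioned on (or have a conditioned descendant) and no non-collider on the path is in the set.
{N, Q} does not satisfy the backdoor criterion.

No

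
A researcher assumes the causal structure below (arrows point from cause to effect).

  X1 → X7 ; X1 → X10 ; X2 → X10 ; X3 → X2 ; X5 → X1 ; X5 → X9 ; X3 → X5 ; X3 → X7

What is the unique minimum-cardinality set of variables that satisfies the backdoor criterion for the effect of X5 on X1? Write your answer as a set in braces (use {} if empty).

Variables eligible for adjustment (non-descendants of X5, excluding X5 and X1): {X2, X3}.
Backdoor paths from X5 to X1:
  P1: X5 <- X3 -> X2 -> X10 <- X1
  P2: X5 <- X3 -> X7 <- X1
Each backdoor path contains an unconditioned collider, so every path is already blocked with the empty conditioning set:
  P1: blocked at collider X10 (neither it nor any descendant is in the conditioning set).
  P2: blocked at collider X7 (neither it nor any descendant is in the conditioning set).
The empty set is therefore the unique smallest valid set.

{}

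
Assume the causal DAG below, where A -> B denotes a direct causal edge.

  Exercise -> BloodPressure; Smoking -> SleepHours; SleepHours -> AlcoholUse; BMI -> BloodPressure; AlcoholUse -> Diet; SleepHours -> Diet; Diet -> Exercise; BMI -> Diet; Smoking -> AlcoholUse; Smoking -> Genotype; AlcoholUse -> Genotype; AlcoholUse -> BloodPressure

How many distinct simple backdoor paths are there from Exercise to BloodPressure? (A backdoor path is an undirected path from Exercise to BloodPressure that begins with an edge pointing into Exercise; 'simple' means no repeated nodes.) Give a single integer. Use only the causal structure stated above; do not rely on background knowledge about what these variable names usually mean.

A backdoor path from Exercise to BloodPressure is any simple undirected path whose first edge points into Exercise (i.e. leaves Exercise via a parent).
Parents of Exercise: {Diet}.
Enumerating:
  P1: Exercise <- Diet <- BMI -> BloodPressure
  P2: Exercise <- Diet <- SleepHours <- Smoking -> AlcoholUse -> BloodPressure
  P3: Exercise <- Diet <- SleepHours <- Smoking -> Genotype <- AlcoholUse -> BloodPressure
  P4: Exercise <- Diet <- SleepHours -> AlcoholUse -> BloodPressure
  P5: Exercise <- Diet <- AlcoholUse -> BloodPressure
That exhausts the simple backdoor paths. Count: 5.

5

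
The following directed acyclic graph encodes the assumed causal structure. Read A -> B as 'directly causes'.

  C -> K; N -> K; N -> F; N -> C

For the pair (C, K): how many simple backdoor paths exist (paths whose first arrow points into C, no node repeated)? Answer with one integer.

1

A backdoor path from C to K is any simple undirected path whose first edge points into C (i.e. leaves C via a parent).
Parents of C: {N}.
Enumerating:
  P1: C <- N -> K
That exhausts the simple backdoor paths. Count: 1.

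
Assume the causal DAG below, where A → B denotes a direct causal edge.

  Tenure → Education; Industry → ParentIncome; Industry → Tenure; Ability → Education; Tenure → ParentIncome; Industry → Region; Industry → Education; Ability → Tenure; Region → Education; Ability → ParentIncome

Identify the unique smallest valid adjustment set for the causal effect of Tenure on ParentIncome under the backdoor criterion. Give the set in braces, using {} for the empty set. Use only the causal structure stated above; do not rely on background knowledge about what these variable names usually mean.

Variables eligible for adjustment (non-descendants of Tenure, excluding Tenure and ParentIncome): {Ability, Industry, Region}.
Backdoor paths from Tenure to ParentIncome:
  P1: Tenure <- Industry -> Region -> Education <- Ability -> ParentIncome
  P2: Tenure <- Industry -> ParentIncome
  P3: Tenure <- Industry -> Education <- Ability -> ParentIncome
  P4: Tenure <- Ability -> ParentIncome
  P5: Tenure <- Ability -> Education <- Industry -> ParentIncome
  P6: Tenure <- Ability -> Education <- Region <- Industry -> ParentIncome
The empty set is not sufficient: P2 (Tenure <- Industry -> ParentIncome) has no collider blocking it and no conditioned non-collider, so it is open.
Try {Ability, Industry}:
  P1: blocked at fork node Industry ∈ conditioning set.
  P2: blocked at fork node Industry ∈ conditioning set.
  P3: blocked at fork node Industry ∈ conditioning set.
  P4: blocked at fork node Ability ∈ conditioning set.
  P5: blocked at fork node Ability ∈ conditioning set.
  P6: blocked at fork node Ability ∈ conditioning set.
{Ability, Industry} contains no descendant of Tenure and blocks every backdoor path.
Every element of {Ability, Industry} is needed (dropping Ability leaves P4 open; dropping Industry leaves P2 open), so no proper subset is valid.
Among all size-2 subsets of the eligible variables, only {Ability, Industry} blocks every backdoor path, so it is the unique smallest valid adjustment set.

{Ability, Industry}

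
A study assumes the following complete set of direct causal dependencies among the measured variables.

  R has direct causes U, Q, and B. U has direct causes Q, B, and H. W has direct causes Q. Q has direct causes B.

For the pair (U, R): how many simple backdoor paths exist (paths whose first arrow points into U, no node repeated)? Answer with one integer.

4

A backdoor path from U to R is any simple undirected path whose first edge points into U (i.e. leaves U via a parent).
Parents of U: {B, H, Q}.
Enumerating:
  P1: U <- B -> Q -> R
  P2: U <- B -> R
  P3: U <- Q <- B -> R
  P4: U <- Q -> R
That exhausts the simple backdoor paths. Count: 4.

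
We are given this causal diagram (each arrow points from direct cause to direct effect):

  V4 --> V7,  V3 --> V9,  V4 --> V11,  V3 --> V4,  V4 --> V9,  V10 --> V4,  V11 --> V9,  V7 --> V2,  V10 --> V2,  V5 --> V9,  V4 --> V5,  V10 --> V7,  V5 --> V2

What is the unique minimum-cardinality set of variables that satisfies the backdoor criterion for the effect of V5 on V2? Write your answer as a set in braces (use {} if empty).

Variables eligible for adjustment (non-descendants of V5, excluding V5 and V2): {V10, V11, V3, V4, V7}.
Backdoor paths from V5 to V2:
  P1: V5 <- V4 <- V10 -> V7 -> V2
  P2: V5 <- V4 <- V10 -> V2
  P3: V5 <- V4 -> V7 <- V10 -> V2
  P4: V5 <- V4 -> V7 -> V2
The empty set is not sufficient: P1 (V5 <- V4 <- V10 -> V7 -> V2) has no collider blocking it and no conditioned non-collider, so it is open.
Try {V4}:
  P1: blocked at chain node V4 ∈ conditioning set.
  P2: blocked at chain node V4 ∈ conditioning set.
  P3: blocked at fork node V4 ∈ conditioning set.
  P4: blocked at fork node V4 ∈ conditioning set.
{V4} contains no descendant of V5 and blocks every backdoor path.
No other singleton works — e.g. {V3} leaves P1 open — so {V4} is the unique smallest valid adjustment set.

{V4}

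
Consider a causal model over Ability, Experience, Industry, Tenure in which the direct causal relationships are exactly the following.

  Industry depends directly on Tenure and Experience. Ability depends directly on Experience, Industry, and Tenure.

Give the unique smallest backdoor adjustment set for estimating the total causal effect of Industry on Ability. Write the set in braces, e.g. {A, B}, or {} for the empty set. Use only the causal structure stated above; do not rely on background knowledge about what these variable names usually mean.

Variables eligible for adjustment (non-descendants of Industry, excluding Industry and Ability): {Experience, Tenure}.
Backdoor paths from Industry to Ability:
  P1: Industry <- Experience -> Ability
  P2: Industry <- Tenure -> Ability
The empty set is not sufficient: P1 (Industry <- Experience -> Ability) has no collider blocking it and no conditioned non-collider, so it is open.
Try {Experience, Tenure}:
  P1: blocked at fork node Experience ∈ conditioning set.
  P2: blocked at fork node Tenure ∈ conditioning set.
{Experience, Tenure} contains no descendant of Industry and blocks every backdoor path.
Every element of {Experience, Tenure} is needed (dropping Experience leaves P1 open; dropping Tenure leaves P2 open), so no proper subset is valid.
Among all size-2 subsets of the eligible variables, only {Experience, Tenure} blocks every backdoor path, so it is the unique smallest valid adjustment set.

{Experience, Tenure}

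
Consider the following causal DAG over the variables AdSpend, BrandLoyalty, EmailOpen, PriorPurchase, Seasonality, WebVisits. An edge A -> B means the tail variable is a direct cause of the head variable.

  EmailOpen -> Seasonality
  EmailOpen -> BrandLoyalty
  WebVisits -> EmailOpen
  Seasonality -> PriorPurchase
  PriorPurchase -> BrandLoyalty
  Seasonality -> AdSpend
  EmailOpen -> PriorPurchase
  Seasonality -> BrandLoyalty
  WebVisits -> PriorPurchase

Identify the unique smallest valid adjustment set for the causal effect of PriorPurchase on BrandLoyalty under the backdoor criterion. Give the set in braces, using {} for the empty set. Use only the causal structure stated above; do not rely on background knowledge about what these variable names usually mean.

Variables eligible for adjustment (non-descendants of PriorPurchase, excluding PriorPurchase and BrandLoyalty): {AdSpend, EmailOpen, Seasonality, WebVisits}.
Backdoor paths from PriorPurchase to BrandLoyalty:
  P1: PriorPurchase <- WebVisits -> EmailOpen -> Seasonality -> BrandLoyalty
  P2: PriorPurchase <- WebVisits -> EmailOpen -> BrandLoyalty
  P3: PriorPurchase <- EmailOpen -> Seasonality -> BrandLoyalty
  P4: PriorPurchase <- EmailOpen -> BrandLoyalty
  P5: PriorPurchase <- Seasonality <- EmailOpen -> BrandLoyalty
  P6: PriorPurchase <- Seasonality -> BrandLoyalty
The empty set is not sufficient: P1 (PriorPurchase <- WebVisits -> EmailOpen -> Seasonality -> BrandLoyalty) has no collider blocking it and no conditioned non-collider, so it is open.
Try {EmailOpen, Seasonality}:
  P1: blocked at chain node EmailOpen ∈ conditioning set.
  P2: blocked at chain node EmailOpen ∈ conditioning set.
  P3: blocked at fork node EmailOpen ∈ conditioning set.
  P4: blocked at fork node EmailOpen ∈ conditioning set.
  P5: blocked at chain node Seasonality ∈ conditioning set.
  P6: blocked at fork node Seasonality ∈ conditioning set.
{EmailOpen, Seasonality} contains no descendant of PriorPurchase and blocks every backdoor path.
Every element of {EmailOpen, Seasonality} is needed (dropping EmailOpen leaves P2 open; dropping Seasonality leaves P6 open), so no proper subset is valid.
Among all size-2 subsets of the eligible variables, only {EmailOpen, Seasonality} blocks every backdoor path, so it is the unique smallest valid adjustment set.

{EmailOpen, Seasonality}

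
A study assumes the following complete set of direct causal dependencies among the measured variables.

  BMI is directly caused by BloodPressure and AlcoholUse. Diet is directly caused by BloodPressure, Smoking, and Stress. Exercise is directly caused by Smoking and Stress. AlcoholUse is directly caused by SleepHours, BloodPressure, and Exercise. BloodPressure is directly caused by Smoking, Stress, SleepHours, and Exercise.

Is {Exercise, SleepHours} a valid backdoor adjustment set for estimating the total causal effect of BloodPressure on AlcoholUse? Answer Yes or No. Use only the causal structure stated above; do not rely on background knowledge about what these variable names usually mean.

Backdoor paths from BloodPressure to AlcoholUse (paths whose first edge points into BloodPressure):
  P1: BloodPressure <- SleepHours -> AlcoholUse
  P2: BloodPressure <- Smoking -> Exercise -> AlcoholUse
  P3: BloodPressure <- Smoking -> Diet <- Stress -> Exercise -> AlcoholUse
  P4: BloodPressure <- Stress -> Exercise -> AlcoholUse
  P5: BloodPressure <- Stress -> Diet <- Smoking -> Exercise -> AlcoholUse
  P6: BloodPressure <- Exercise -> AlcoholUse
Condition 1 (no descendant of BloodPressure in the set): holds — descendants of BloodPressure are {AlcoholUse, BMI, Diet}; none are in {Exercise, SleepHours}.
Condition 2 (every backdoor path blocked by {Exercise, SleepHours}):
  P1: blocked at fork node SleepHours ∈ conditioning set.
  P2: blocked at chain node Exercise ∈ conditioning set.
  P3: blocked at collider Diet (neither it nor any descendant is in the conditioning set).
  P4: blocked at chain node Exercise ∈ conditioning set.
  P5: blocked at collider Diet (neither it nor any descendant is in the conditioning set).
  P6: blocked at fork node Exercise ∈ conditioning set.
{Exercise, SleepHours} satisfies the backdoor criterion.

Yes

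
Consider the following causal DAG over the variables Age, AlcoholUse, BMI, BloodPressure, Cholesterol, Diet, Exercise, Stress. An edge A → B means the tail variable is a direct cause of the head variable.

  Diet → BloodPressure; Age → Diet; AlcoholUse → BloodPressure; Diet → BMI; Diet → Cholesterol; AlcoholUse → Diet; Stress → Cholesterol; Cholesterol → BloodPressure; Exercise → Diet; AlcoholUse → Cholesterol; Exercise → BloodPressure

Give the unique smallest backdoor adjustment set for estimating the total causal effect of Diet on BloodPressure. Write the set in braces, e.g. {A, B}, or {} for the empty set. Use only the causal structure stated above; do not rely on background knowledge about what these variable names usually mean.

{AlcoholUse, Exercise}

Variables eligible for adjustment (non-descendants of Diet, excluding Diet and BloodPressure): {Age, AlcoholUse, Exercise, Stress}.
Backdoor paths from Diet to BloodPressure:
  P1: Diet <- Exercise -> BloodPressure
  P2: Diet <- AlcoholUse -> Cholesterol -> BloodPressure
  P3: Diet <- AlcoholUse -> BloodPressure
The empty set is not sufficient: P1 (Diet <- Exercise -> BloodPressure) has no collider blocking it and no conditioned non-collider, so it is open.
Try {AlcoholUse, Exercise}:
  P1: blocked at fork node Exercise ∈ conditioning set.
  P2: blocked at fork node AlcoholUse ∈ conditioning set.
  P3: blocked at fork node AlcoholUse ∈ conditioning set.
{AlcoholUse, Exercise} contains no descendant of Diet and blocks every backdoor path.
Every element of {AlcoholUse, Exercise} is needed (dropping AlcoholUse leaves P2 open; dropping Exercise leaves P1 open), so no proper subset is valid.
Among all size-2 subsets of the eligible variables, only {AlcoholUse, Exercise} blocks every backdoor path, so it is the unique smallest valid adjustment set.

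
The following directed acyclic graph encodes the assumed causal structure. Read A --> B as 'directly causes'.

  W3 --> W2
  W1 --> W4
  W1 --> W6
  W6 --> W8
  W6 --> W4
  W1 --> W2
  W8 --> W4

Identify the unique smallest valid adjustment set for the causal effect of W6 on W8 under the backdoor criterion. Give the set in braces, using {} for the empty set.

{}

Variables eligible for adjustment (non-descendants of W6, excluding W6 and W8): {W1, W2, W3}.
Backdoor paths from W6 to W8:
  P1: W6 <- W1 -> W4 <- W8
Each backdoor path contains an unconditioned collider, so every path is already blocked with the empty conditioning set:
  P1: blocked at collider W4 (neither it nor any descendant is in the conditioning set).
The empty set is therefore the unique smallest valid set.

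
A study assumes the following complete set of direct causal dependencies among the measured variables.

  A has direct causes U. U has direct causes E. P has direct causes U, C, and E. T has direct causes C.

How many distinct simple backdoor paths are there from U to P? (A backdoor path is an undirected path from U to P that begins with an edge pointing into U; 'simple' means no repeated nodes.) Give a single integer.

1

A backdoor path from U to P is any simple undirected path whose first edge points into U (i.e. leaves U via a parent).
Parents of U: {E}.
Enumerating:
  P1: U <- E -> P
That exhausts the simple backdoor paths. Count: 1.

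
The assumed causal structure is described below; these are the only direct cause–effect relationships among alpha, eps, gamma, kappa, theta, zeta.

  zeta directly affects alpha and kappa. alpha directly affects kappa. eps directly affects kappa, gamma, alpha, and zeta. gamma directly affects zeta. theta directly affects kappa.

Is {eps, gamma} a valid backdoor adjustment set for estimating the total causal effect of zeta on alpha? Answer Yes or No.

Backdoor paths from zeta to alpha (paths whose first edge points into zeta):
  P1: zeta <- eps -> alpha
  P2: zeta <- eps -> kappa <- alpha
  P3: zeta <- gamma <- eps -> alpha
  P4: zeta <- gamma <- eps -> kappa <- alpha
Condition 1 (no descendant of zeta in the set): holds — descendants of zeta are {alpha, kappa}; none are in {eps, gamma}.
Condition 2 (every backdoor path blocked by {eps, gamma}):
  P1: blocked at fork node eps ∈ conditioning set.
  P2: blocked at fork node eps ∈ conditioning set.
  P3: blocked at chain node gamma ∈ conditioning set.
  P4: blocked at chain node gamma ∈ conditioning set.
{eps, gamma} satisfies the backdoor criterion.

Yes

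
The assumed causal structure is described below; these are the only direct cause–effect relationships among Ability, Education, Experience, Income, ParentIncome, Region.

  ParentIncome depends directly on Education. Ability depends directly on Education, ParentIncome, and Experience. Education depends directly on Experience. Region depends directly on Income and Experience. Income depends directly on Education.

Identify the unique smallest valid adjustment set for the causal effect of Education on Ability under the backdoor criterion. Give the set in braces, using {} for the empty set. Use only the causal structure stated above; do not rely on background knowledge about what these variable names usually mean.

{Experience}

Variables eligible for adjustment (non-descendants of Education, excluding Education and Ability): {Experience}.
Backdoor paths from Education to Ability:
  P1: Education <- Experience -> Ability
The empty set is not sufficient: P1 (Education <- Experience -> Ability) has no collider blocking it and no conditioned non-collider, so it is open.
Try {Experience}:
  P1: blocked at fork node Experience ∈ conditioning set.
{Experience} contains no descendant of Education and blocks every backdoor path.
{Experience} is the unique smallest valid adjustment set.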